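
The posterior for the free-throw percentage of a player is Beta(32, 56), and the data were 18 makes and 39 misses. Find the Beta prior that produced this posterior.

Beta(14, 17)

Under Beta–binomial conjugacy the posterior parameters are (α+s, β+f).
Subtract the data counts: 32−18=14, 56−39=17.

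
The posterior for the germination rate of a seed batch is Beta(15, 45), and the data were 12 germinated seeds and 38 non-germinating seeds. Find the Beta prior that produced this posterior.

A Beta(α, β) prior with s successes and f failures in binomial data gives a Beta(α+s, β+f) posterior.
So α = 15 − 12 = 3 and β = 45 − 38 = 7.

Beta(3, 7)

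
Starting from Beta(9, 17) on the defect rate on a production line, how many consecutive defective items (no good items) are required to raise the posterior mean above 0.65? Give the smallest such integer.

k = 23

After k defective items and 0 good items the posterior is Beta(9+k, 17), with mean (9+k)/(9+17+k).
Set (9+k)/(26+k) > 0.65 and solve: k > (0.65·26 − 9)/(1 − 0.65) = 22.571.
The smallest integer exceeding 22.571 is 23, and checking k=23: (32)/(49) = 0.6531 > 0.65.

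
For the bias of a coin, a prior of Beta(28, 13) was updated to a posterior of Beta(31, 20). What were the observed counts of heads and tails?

Under Beta–binomial conjugacy the posterior parameters are (α+s, β+f).
So s = 31 − 28 = 3 and f = 20 − 13 = 7.

3 heads and 7 tails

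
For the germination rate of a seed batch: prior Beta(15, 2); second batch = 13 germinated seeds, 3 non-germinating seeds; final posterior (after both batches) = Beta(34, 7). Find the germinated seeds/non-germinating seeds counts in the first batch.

6 germinated seeds and 2 non-germinating seeds

Sequential conjugate updates are equivalent to a single update on the pooled data, so total successes = posterior α − prior α and total failures = posterior β − prior β.
Total across both batches: 34−15=19 germinated seeds, 7−2=5 non-germinating seeds.
Subtract the second batch: 19−13=6 germinated seeds and 5−3=2 non-germinating seeds.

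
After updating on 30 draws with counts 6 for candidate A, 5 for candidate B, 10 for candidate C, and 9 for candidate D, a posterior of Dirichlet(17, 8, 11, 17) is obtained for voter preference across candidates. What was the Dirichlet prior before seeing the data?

Dirichlet(11, 3, 1, 8)

For a Dirichlet(α) prior with multinomial counts c, the posterior is Dirichlet(α + c) componentwise.
Subtract each count from the matching posterior parameter: 17−6=11, 8−5=3, 11−10=1, 17−9=8.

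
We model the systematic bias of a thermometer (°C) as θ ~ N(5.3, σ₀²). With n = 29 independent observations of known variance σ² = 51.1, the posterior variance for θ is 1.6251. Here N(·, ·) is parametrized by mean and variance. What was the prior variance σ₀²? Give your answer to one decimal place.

σ₀² = 20.9

For the Normal–Normal model with known σ², precisions add: τ_n = τ₀ + n/σ².
So 1/σ₀² = 1/1.6251 − 29/51.1 = 0.615347 − 0.567515 = 0.047832.
Hence σ₀² = 1/0.047832 ≈ 20.9.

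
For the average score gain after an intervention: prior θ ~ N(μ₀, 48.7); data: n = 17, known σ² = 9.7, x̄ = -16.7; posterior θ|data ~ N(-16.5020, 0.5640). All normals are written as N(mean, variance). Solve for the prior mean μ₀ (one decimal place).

The posterior mean is a precision-weighted average: μ_n = (τ₀μ₀ + τ_data·x̄)/(τ₀+τ_data), with τ₀=1/σ₀² and τ_data=n/σ².
Here τ₀ = 1/48.7 = 0.020534 and τ_data = 17/9.7 = 1.752577, so τ_n = 1.773111.
Rearranging for μ₀: μ₀ = (μ_n·τ_n − τ_data·x̄)/τ₀ = (-16.5020·1.773111 − 1.752577·-16.7) / 0.020534 = 0.008158/0.020534 ≈ 0.4.

μ₀ = 0.4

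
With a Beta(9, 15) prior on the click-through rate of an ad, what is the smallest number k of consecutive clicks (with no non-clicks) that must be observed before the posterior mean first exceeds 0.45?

k = 4

After k clicks and 0 non-clicks the posterior is Beta(9+k, 15), with mean (9+k)/(9+15+k).
Set (9+k)/(24+k) > 0.45 and solve: k > (0.45·24 − 9)/(1 − 0.45) = 3.273.
The smallest integer exceeding 3.273 is 4.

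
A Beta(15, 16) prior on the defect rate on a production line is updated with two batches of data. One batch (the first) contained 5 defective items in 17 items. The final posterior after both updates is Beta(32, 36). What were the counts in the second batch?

12 defective items and 8 good items

Sequential conjugate updates are equivalent to a single update on the pooled data, so total successes = posterior α − prior α and total failures = posterior β − prior β.
Total across both batches: 32−15=17 defective items, 36−16=20 good items.
Subtract the first batch: 17−5=12 defective items and 20−12=8 good items.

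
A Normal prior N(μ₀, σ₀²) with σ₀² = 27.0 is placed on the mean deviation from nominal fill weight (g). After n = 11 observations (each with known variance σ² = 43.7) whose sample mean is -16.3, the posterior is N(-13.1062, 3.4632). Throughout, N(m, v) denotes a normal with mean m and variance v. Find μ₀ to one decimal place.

The posterior mean is a precision-weighted average: μ_n = (τ₀μ₀ + τ_data·x̄)/(τ₀+τ_data), with τ₀=1/σ₀² and τ_data=n/σ².
Here τ₀ = 1/27.0 = 0.037037 and τ_data = 11/43.7 = 0.251716, so τ_n = 0.288753.
Rearranging for μ₀: μ₀ = (μ_n·τ_n − τ_data·x̄)/τ₀ = (-13.1062·0.288753 − 0.251716·-16.3) / 0.037037 = 0.318516/0.037037 ≈ 8.6.

μ₀ = 8.6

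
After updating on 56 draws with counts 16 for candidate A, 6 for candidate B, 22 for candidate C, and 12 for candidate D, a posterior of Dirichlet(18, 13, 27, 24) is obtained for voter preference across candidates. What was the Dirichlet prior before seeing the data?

For a Dirichlet(α) prior with multinomial counts c, the posterior is Dirichlet(α + c) componentwise.
Subtract each count from the matching posterior parameter: 18−16=2, 13−6=7, 27−22=5, 24−12=12.

Dirichlet(2, 7, 5, 12)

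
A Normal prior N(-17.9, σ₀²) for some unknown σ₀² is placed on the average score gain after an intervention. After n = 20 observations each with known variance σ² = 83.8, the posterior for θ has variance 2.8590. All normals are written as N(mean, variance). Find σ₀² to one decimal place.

Posterior precision equals prior precision plus data precision: 1/σ_n² = 1/σ₀² + n/σ².
So 1/σ₀² = 1/2.8590 − 20/83.8 = 0.349773 − 0.238663 = 0.111110.
Hence σ₀² = 1/0.111110 ≈ 9.0.

σ₀² = 9.0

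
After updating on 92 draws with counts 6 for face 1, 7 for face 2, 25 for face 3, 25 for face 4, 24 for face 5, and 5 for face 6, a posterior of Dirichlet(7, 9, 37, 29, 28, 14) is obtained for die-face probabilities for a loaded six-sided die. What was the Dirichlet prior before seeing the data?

Dirichlet(1, 2, 12, 4, 4, 9)

For a Dirichlet(α) prior with multinomial counts c, the posterior is Dirichlet(α + c) componentwise.
Subtract each count from the matching posterior parameter: 7−6=1, 9−7=2, 37−25=12, 29−25=4, 28−24=4, 14−5=9.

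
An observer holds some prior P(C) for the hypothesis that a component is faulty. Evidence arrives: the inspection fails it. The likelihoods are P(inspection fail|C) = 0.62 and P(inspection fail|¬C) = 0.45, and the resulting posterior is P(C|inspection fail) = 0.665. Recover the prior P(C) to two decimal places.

In odds form, posterior odds = prior odds × likelihood ratio, so prior odds = posterior odds ÷ LR.
Posterior odds = 0.665/(1−0.665) = 1.9851. LR = 0.62/0.45 = 1.3778.
Prior odds = 1.9851/1.3778 = 1.4408, so P(C) = 1.4408/(1+1.4408) ≈ 0.59.

P(C) = 0.59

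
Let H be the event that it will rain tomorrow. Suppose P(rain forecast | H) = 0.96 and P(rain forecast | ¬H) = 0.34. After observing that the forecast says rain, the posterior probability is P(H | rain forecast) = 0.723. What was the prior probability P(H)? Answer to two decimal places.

In odds form, posterior odds = prior odds × likelihood ratio, so prior odds = posterior odds ÷ LR.
Posterior odds = 0.723/(1−0.723) = 2.6101. LR = 0.96/0.34 = 2.8235.
Prior odds = 2.6101/2.8235 = 0.9244, so P(H) = 0.9244/(1+0.9244) ≈ 0.48.

P(H) = 0.48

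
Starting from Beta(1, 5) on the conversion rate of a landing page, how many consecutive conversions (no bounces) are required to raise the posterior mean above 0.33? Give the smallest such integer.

After k conversions and 0 bounces the posterior is Beta(1+k, 5), with mean (1+k)/(1+5+k).
Set (1+k)/(6+k) > 0.33 and solve: k > (0.33·6 − 1)/(1 − 0.33) = 1.463.
The smallest integer exceeding 1.463 is 2, and checking k=2: (3)/(8) = 0.3750 > 0.33.

k = 2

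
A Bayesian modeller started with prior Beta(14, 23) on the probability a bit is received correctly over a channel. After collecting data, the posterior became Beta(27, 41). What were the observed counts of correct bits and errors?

Under Beta–binomial conjugacy the posterior parameters are (a+s, b+f).
So s = 27 − 14 = 13 and f = 41 − 23 = 18.

13 correct bits and 18 errors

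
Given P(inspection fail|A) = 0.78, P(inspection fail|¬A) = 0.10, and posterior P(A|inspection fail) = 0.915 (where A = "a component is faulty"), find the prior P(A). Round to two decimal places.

P(A) = 0.58

In odds form, posterior odds = prior odds × likelihood ratio, so prior odds = posterior odds ÷ LR.
Posterior odds = 0.915/(1−0.915) = 10.7647. LR = 0.78/0.10 = 7.8000.
Prior odds = 10.7647/7.8000 = 1.3801, so P(A) = 1.3801/(1+1.3801) ≈ 0.58.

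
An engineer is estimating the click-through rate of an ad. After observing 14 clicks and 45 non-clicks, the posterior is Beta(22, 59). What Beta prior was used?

Under Beta–binomial conjugacy the posterior parameters are (a+s, b+f).
Subtract the data counts: 22−14=8, 59−45=14.

Beta(8, 14)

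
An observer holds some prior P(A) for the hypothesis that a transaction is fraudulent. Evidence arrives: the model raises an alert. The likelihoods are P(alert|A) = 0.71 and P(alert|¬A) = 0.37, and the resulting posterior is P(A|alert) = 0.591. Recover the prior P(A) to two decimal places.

In odds form, posterior odds = prior odds × likelihood ratio, so prior odds = posterior odds ÷ LR.
Posterior odds = 0.591/(1−0.591) = 1.4450. LR = 0.71/0.37 = 1.9189.
Prior odds = 1.4450/1.9189 = 0.7530, so P(A) = 0.7530/(1+0.7530) ≈ 0.43.

P(A) = 0.43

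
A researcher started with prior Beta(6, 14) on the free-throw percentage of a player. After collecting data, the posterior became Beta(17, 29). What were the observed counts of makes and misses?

Under Beta–binomial conjugacy the posterior parameters are (α+s, β+f).
Match parameters: s=17−6=11, f=29−14=15.

11 makes and 15 misses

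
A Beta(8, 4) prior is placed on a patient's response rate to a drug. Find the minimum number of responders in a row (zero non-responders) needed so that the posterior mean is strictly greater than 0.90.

k = 29

After k responders and 0 non-responders the posterior is Beta(8+k, 4), with mean (8+k)/(8+4+k).
Set (8+k)/(12+k) > 0.90 and solve: k > (0.90·12 − 8)/(1 − 0.90) = 28.000.
The smallest integer exceeding 28.000 is 29, and checking k=29: (37)/(41) = 0.9024 > 0.90.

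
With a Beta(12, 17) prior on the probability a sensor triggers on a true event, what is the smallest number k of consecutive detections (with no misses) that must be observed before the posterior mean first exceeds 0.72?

After k detections and 0 misses the posterior is Beta(12+k, 17), with mean (12+k)/(12+17+k).
Set (12+k)/(29+k) > 0.72 and solve: k > (0.72·29 − 12)/(1 − 0.72) = 31.714.
The smallest integer exceeding 31.714 is 32.

k = 32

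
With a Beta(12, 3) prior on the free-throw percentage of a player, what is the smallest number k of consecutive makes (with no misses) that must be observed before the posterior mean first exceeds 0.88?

After k makes and 0 misses the posterior is Beta(12+k, 3), with mean (12+k)/(12+3+k).
Set (12+k)/(15+k) > 0.88 and solve: k > (0.88·15 − 12)/(1 − 0.88) = 10.000.
The smallest integer exceeding 10.000 is 11, and checking k=11: (23)/(26) = 0.8846 > 0.88.

k = 11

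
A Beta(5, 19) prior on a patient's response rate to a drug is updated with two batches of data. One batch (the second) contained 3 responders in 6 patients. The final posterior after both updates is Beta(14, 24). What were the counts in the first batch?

Because Beta–binomial updating is additive in the counts, the combined data contributed (α_post−α_prior, β_post−β_prior) successes and failures.
Total across both batches: 14−5=9 responders, 24−19=5 non-responders.
Subtract the second batch: 9−3=6 responders and 5−3=2 non-responders.

6 responders and 2 non-responders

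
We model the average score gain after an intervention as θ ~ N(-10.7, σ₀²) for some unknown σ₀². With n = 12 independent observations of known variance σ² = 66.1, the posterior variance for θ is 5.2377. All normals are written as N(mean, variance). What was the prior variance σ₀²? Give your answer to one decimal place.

σ₀² = 106.6

For the Normal–Normal model with known σ², precisions add: τ_n = τ₀ + n/σ².
So 1/σ₀² = 1/5.2377 − 12/66.1 = 0.190923 − 0.181543 = 0.009380.
Hence σ₀² = 1/0.009380 ≈ 106.6.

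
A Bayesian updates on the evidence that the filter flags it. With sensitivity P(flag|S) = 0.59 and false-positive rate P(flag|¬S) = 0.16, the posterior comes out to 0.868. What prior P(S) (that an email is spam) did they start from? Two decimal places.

P(S) = 0.64

Bayes' rule in odds form gives O(S|E) = O(S)·[P(E|S)/P(E|¬S)], hence O(S) = O(S|E)/LR.
Posterior odds = 0.868/(1−0.868) = 6.5758. LR = 0.59/0.16 = 3.6875.
Prior odds = 6.5758/3.6875 = 1.7833, so P(S) = 1.7833/(1+1.7833) ≈ 0.64.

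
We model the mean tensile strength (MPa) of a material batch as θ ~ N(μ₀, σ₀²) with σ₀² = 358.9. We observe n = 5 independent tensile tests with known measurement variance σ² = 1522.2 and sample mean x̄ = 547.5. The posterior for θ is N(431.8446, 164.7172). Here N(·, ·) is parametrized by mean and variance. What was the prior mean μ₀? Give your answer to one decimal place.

μ₀ = 295.5

The posterior mean is a precision-weighted average: μ_n = (τ₀μ₀ + τ_data·x̄)/(τ₀+τ_data), with τ₀=1/σ₀² and τ_data=n/σ².
Here τ₀ = 1/358.9 = 0.002786 and τ_data = 5/1522.2 = 0.003285, so τ_n = 0.006071.
Rearranging for μ₀: μ₀ = (μ_n·τ_n − τ_data·x̄)/τ₀ = (431.8446·0.006071 − 0.003285·547.5) / 0.002786 = 0.823191/0.002786 ≈ 295.5.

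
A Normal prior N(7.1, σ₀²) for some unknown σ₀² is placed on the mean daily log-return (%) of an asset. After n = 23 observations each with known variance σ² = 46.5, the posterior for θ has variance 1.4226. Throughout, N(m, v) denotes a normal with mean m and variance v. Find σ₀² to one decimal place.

Posterior precision equals prior precision plus data precision: 1/σ_n² = 1/σ₀² + n/σ².
So 1/σ₀² = 1/1.4226 − 23/46.5 = 0.702938 − 0.494624 = 0.208314.
Hence σ₀² = 1/0.208314 ≈ 4.8.

σ₀² = 4.8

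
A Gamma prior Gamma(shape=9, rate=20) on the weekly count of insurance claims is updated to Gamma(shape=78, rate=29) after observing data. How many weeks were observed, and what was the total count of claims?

Gamma–Poisson conjugacy: posterior shape = α + Σxᵢ, posterior rate = β + n.
Matching: Σxᵢ = 78 − 9 = 69 and n = 29 − 20 = 9.

n = 9 weeks with total 69 claims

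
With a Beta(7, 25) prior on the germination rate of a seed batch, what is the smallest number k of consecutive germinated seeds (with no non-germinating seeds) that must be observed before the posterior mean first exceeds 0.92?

k = 281

After k germinated seeds and 0 non-germinating seeds the posterior is Beta(7+k, 25), with mean (7+k)/(7+25+k).
Set (7+k)/(32+k) > 0.92 and solve: k > (0.92·32 − 7)/(1 − 0.92) = 280.500.
The smallest integer exceeding 280.500 is 281, and checking k=281: (288)/(313) = 0.9201 > 0.92.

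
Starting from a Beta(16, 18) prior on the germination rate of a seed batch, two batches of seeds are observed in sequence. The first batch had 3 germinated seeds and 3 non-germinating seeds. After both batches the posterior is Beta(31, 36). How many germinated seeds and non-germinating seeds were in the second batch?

12 germinated seeds and 15 non-germinating seeds

Because Beta–binomial updating is additive in the counts, the combined data contributed (α_post−α_prior, β_post−β_prior) successes and failures.
Total across both batches: 31−16=15 germinated seeds, 36−18=18 non-germinating seeds.
Subtract the first batch: 15−3=12 germinated seeds and 18−3=15 non-germinating seeds.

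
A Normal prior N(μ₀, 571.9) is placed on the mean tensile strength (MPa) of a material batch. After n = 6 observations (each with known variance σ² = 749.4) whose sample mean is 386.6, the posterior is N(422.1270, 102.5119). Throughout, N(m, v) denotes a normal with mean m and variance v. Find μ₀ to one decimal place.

μ₀ = 584.8

With known observation variance, the Normal–Normal posterior has precision τ_n = τ₀ + n/σ² and mean μ_n = (τ₀μ₀ + (n/σ²)x̄)/τ_n.
Here τ₀ = 1/571.9 = 0.001749 and τ_data = 6/749.4 = 0.008006, so τ_n = 0.009755.
Rearranging for μ₀: μ₀ = (μ_n·τ_n − τ_data·x̄)/τ₀ = (422.1270·0.009755 − 0.008006·386.6) / 0.001749 = 1.022729/0.001749 ≈ 584.8.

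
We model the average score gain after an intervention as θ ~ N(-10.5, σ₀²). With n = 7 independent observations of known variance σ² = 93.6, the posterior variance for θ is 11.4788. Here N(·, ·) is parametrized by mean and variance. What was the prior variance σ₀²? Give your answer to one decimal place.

Posterior precision equals prior precision plus data precision: 1/σ_n² = 1/σ₀² + n/σ².
So 1/σ₀² = 1/11.4788 − 7/93.6 = 0.087117 − 0.074786 = 0.012331.
Hence σ₀² = 1/0.012331 ≈ 81.1.

σ₀² = 81.1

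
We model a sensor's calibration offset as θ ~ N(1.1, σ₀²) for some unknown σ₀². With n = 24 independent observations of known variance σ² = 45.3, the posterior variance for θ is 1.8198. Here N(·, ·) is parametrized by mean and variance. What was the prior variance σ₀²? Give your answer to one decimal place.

For the Normal–Normal model with known σ², precisions add: τ_n = τ₀ + n/σ².
So 1/σ₀² = 1/1.8198 − 24/45.3 = 0.549511 − 0.529801 = 0.019710.
Hence σ₀² = 1/0.019710 ≈ 50.7.

σ₀² = 50.7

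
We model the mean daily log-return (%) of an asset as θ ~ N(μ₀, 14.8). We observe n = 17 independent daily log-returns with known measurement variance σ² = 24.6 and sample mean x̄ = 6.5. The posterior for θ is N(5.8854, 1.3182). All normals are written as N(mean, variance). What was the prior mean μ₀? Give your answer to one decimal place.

With known observation variance, the Normal–Normal posterior has precision τ_n = τ₀ + n/σ² and mean μ_n = (τ₀μ₀ + (n/σ²)x̄)/τ_n.
Here τ₀ = 1/14.8 = 0.067568 and τ_data = 17/24.6 = 0.691057, so τ_n = 0.758625.
Rearranging for μ₀: μ₀ = (μ_n·τ_n − τ_data·x̄)/τ₀ = (5.8854·0.758625 − 0.691057·6.5) / 0.067568 = -0.027059/0.067568 ≈ -0.4.

μ₀ = -0.4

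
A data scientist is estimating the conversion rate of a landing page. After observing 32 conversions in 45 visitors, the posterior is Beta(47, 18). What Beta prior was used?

A Beta(a, b) prior with s successes and f failures in binomial data gives a Beta(a+s, b+f) posterior.
Subtract the data counts: 47−32=15, 18−13=5.

Beta(15, 5)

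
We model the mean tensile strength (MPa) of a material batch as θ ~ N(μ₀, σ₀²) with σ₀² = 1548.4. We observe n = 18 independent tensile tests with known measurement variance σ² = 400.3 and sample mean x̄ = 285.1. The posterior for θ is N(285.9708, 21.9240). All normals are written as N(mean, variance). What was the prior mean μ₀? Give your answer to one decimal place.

μ₀ = 346.6

The posterior mean is a precision-weighted average: μ_n = (τ₀μ₀ + τ_data·x̄)/(τ₀+τ_data), with τ₀=1/σ₀² and τ_data=n/σ².
Here τ₀ = 1/1548.4 = 0.000646 and τ_data = 18/400.3 = 0.044966, so τ_n = 0.045612.
Rearranging for μ₀: μ₀ = (μ_n·τ_n − τ_data·x̄)/τ₀ = (285.9708·0.045612 − 0.044966·285.1) / 0.000646 = 0.223894/0.000646 ≈ 346.6.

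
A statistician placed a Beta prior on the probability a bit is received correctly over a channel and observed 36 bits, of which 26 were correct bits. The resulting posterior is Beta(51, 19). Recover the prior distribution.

Under Beta–binomial conjugacy the posterior parameters are (α+s, β+f).
Subtract the data counts: 51−26=25, 19−10=9.

Beta(25, 9)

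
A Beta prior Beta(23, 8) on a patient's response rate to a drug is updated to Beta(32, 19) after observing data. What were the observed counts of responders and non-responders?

9 responders and 11 non-responders

Beta is conjugate to the binomial likelihood: posterior = Beta(α+s, β+f).
So s = 32 − 23 = 9 and f = 19 − 8 = 11.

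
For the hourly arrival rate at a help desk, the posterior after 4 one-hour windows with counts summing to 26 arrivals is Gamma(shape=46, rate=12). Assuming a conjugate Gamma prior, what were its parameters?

Gamma–Poisson conjugacy: posterior shape = α + Σxᵢ, posterior rate = β + n.
So α = 46 − 26 = 20 and β = 12 − 4 = 8.

Gamma(shape=20, rate=8)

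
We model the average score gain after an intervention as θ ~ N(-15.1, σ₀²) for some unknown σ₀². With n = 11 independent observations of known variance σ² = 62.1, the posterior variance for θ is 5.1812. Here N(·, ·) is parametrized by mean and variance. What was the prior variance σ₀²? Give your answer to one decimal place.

σ₀² = 63.0

Posterior precision equals prior precision plus data precision: 1/σ_n² = 1/σ₀² + n/σ².
So 1/σ₀² = 1/5.1812 − 11/62.1 = 0.193005 − 0.177134 = 0.015871.
Hence σ₀² = 1/0.015871 ≈ 63.0.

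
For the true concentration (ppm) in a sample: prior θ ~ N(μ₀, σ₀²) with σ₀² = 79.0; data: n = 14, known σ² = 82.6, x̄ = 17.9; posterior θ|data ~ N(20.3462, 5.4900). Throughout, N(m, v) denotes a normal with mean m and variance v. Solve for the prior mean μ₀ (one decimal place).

μ₀ = 53.1

The posterior mean is a precision-weighted average: μ_n = (τ₀μ₀ + τ_data·x̄)/(τ₀+τ_data), with τ₀=1/σ₀² and τ_data=n/σ².
Here τ₀ = 1/79.0 = 0.012658 and τ_data = 14/82.6 = 0.169492, so τ_n = 0.182150.
Rearranging for μ₀: μ₀ = (μ_n·τ_n − τ_data·x̄)/τ₀ = (20.3462·0.182150 − 0.169492·17.9) / 0.012658 = 0.672154/0.012658 ≈ 53.1.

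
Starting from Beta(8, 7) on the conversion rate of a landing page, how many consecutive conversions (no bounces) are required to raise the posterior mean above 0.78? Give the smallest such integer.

k = 17

After k conversions and 0 bounces the posterior is Beta(8+k, 7), with mean (8+k)/(8+7+k).
Set (8+k)/(15+k) > 0.78 and solve: k > (0.78·15 − 8)/(1 − 0.78) = 16.818.
The smallest integer exceeding 16.818 is 17.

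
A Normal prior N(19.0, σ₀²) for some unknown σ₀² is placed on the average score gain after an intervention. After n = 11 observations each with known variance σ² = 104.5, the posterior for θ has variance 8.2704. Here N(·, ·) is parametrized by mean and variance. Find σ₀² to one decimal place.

σ₀² = 63.9

For the Normal–Normal model with known σ², precisions add: τ_n = τ₀ + n/σ².
So 1/σ₀² = 1/8.2704 − 11/104.5 = 0.120913 − 0.105263 = 0.015650.
Hence σ₀² = 1/0.015650 ≈ 63.9.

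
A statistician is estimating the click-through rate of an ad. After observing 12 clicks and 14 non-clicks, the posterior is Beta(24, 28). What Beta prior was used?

Beta is conjugate to the binomial likelihood: posterior = Beta(α+s, β+f).
Subtract the data counts: 24−12=12, 28−14=14.

Beta(12, 14)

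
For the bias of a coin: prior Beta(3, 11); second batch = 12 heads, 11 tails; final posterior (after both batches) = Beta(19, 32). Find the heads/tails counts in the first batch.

Because Beta–binomial updating is additive in the counts, the combined data contributed (α_post−α_prior, β_post−β_prior) successes and failures.
Total across both batches: 19−3=16 heads, 32−11=21 tails.
Subtract the second batch: 16−12=4 heads and 21−11=10 tails.

4 heads and 10 tails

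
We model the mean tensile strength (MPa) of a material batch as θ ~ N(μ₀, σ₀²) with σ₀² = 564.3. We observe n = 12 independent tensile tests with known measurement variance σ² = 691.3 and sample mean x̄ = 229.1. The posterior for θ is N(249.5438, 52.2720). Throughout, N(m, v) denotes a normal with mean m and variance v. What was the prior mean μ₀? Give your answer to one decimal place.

The posterior mean is a precision-weighted average: μ_n = (τ₀μ₀ + τ_data·x̄)/(τ₀+τ_data), with τ₀=1/σ₀² and τ_data=n/σ².
Here τ₀ = 1/564.3 = 0.001772 and τ_data = 12/691.3 = 0.017359, so τ_n = 0.019131.
Rearranging for μ₀: μ₀ = (μ_n·τ_n − τ_data·x̄)/τ₀ = (249.5438·0.019131 − 0.017359·229.1) / 0.001772 = 0.797076/0.001772 ≈ 449.8.

μ₀ = 449.8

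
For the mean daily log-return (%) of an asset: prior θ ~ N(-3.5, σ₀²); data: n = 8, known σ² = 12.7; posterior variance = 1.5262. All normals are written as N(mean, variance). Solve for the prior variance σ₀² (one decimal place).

For the Normal–Normal model with known σ², precisions add: τ_n = τ₀ + n/σ².
So 1/σ₀² = 1/1.5262 − 8/12.7 = 0.655222 − 0.629921 = 0.025301.
Hence σ₀² = 1/0.025301 ≈ 39.5.

σ₀² = 39.5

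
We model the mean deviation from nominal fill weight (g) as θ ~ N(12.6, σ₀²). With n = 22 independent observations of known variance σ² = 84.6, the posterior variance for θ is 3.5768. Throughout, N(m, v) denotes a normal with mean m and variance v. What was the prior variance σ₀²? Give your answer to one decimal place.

For the Normal–Normal model with known σ², precisions add: τ_n = τ₀ + n/σ².
So 1/σ₀² = 1/3.5768 − 22/84.6 = 0.279580 − 0.260047 = 0.019533.
Hence σ₀² = 1/0.019533 ≈ 51.2.

σ₀² = 51.2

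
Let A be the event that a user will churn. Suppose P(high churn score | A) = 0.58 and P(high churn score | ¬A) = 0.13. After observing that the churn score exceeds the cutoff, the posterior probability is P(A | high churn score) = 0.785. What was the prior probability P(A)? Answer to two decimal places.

Bayes' rule in odds form gives O(A|E) = O(A)·[P(E|A)/P(E|¬A)], hence O(A) = O(A|E)/LR.
Posterior odds = 0.785/(1−0.785) = 3.6512. LR = 0.58/0.13 = 4.4615.
Prior odds = 3.6512/4.4615 = 0.8184, so P(A) = 0.8184/(1+0.8184) ≈ 0.45.

P(A) = 0.45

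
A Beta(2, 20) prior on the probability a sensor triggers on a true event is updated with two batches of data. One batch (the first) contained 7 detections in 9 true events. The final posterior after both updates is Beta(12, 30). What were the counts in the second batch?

Sequential conjugate updates are equivalent to a single update on the pooled data, so total successes = posterior α − prior α and total failures = posterior β − prior β.
Total across both batches: 12−2=10 detections, 30−20=10 misses.
Subtract the first batch: 10−7=3 detections and 10−2=8 misses.

3 detections and 8 misses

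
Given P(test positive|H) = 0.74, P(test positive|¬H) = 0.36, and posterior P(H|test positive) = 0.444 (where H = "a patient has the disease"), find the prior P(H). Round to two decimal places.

Bayes' rule in odds form gives O(H|E) = O(H)·[P(E|H)/P(E|¬H)], hence O(H) = O(H|E)/LR.
Posterior odds = 0.444/(1−0.444) = 0.7986. LR = 0.74/0.36 = 2.0556.
Prior odds = 0.7986/2.0556 = 0.3885, so P(H) = 0.3885/(1+0.3885) ≈ 0.28.

P(H) = 0.28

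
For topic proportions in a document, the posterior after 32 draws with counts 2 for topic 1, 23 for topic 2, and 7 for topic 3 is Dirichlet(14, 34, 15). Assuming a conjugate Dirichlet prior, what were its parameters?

For a Dirichlet(α) prior with multinomial counts c, the posterior is Dirichlet(α + c) componentwise.
Subtract each count from the matching posterior parameter: 14−2=12, 34−23=11, 15−7=8.

Dirichlet(12, 11, 8)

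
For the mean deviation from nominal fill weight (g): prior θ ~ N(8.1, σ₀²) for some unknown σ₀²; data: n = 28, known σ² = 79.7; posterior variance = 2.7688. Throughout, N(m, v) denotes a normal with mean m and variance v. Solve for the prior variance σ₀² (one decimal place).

For the Normal–Normal model with known σ², precisions add: τ_n = τ₀ + n/σ².
So 1/σ₀² = 1/2.7688 − 28/79.7 = 0.361167 − 0.351317 = 0.009850.
Hence σ₀² = 1/0.009850 ≈ 101.5.

σ₀² = 101.5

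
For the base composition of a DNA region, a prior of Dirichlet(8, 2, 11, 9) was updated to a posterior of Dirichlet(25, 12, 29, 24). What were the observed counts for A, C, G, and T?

counts (17, 10, 18, 15)

For a Dirichlet(α) prior with multinomial counts c, the posterior is Dirichlet(α + c) componentwise.
Counts are posterior − prior componentwise: 25−8=17, 12−2=10, 29−11=18, 24−9=15.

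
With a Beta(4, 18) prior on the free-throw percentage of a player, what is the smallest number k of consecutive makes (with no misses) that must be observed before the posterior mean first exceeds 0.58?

After k makes and 0 misses the posterior is Beta(4+k, 18), with mean (4+k)/(4+18+k).
Set (4+k)/(22+k) > 0.58 and solve: k > (0.58·22 − 4)/(1 − 0.58) = 20.857.
The smallest integer exceeding 20.857 is 21.

k = 21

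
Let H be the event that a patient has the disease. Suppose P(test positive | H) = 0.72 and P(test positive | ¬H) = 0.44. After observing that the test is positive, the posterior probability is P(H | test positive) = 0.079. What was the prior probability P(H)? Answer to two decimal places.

P(H) = 0.05

In odds form, posterior odds = prior odds × likelihood ratio, so prior odds = posterior odds ÷ LR.
Posterior odds = 0.079/(1−0.079) = 0.0858. LR = 0.72/0.44 = 1.6364.
Prior odds = 0.0858/1.6364 = 0.0524, so P(H) = 0.0524/(1+0.0524) ≈ 0.05.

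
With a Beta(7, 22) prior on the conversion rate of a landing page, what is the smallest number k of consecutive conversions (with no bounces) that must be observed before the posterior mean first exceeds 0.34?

k = 5

After k conversions and 0 bounces the posterior is Beta(7+k, 22), with mean (7+k)/(7+22+k).
Set (7+k)/(29+k) > 0.34 and solve: k > (0.34·29 − 7)/(1 − 0.34) = 4.333.
The smallest integer exceeding 4.333 is 5, and checking k=5: (12)/(34) = 0.3529 > 0.34.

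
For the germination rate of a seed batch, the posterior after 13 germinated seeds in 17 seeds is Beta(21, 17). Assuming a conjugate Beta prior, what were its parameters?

Beta(8, 13)

Beta is conjugate to the binomial likelihood: posterior = Beta(α+s, β+f).
So α = 21 − 13 = 8 and β = 17 − 4 = 13.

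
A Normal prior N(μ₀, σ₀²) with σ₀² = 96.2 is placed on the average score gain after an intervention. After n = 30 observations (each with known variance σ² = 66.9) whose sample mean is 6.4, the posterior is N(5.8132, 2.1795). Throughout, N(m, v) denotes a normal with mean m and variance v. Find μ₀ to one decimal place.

μ₀ = -19.5

With known observation variance, the Normal–Normal posterior has precision τ_n = τ₀ + n/σ² and mean μ_n = (τ₀μ₀ + (n/σ²)x̄)/τ_n.
Here τ₀ = 1/96.2 = 0.010395 and τ_data = 30/66.9 = 0.448430, so τ_n = 0.458825.
Rearranging for μ₀: μ₀ = (μ_n·τ_n − τ_data·x̄)/τ₀ = (5.8132·0.458825 − 0.448430·6.4) / 0.010395 = -0.202711/0.010395 ≈ -19.5.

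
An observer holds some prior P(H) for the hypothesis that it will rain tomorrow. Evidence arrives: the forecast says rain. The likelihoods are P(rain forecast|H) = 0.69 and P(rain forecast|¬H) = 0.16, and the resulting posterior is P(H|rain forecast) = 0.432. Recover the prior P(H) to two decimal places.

In odds form, posterior odds = prior odds × likelihood ratio, so prior odds = posterior odds ÷ LR.
Posterior odds = 0.432/(1−0.432) = 0.7606. LR = 0.69/0.16 = 4.3125.
Prior odds = 0.7606/4.3125 = 0.1764, so P(H) = 0.1764/(1+0.1764) ≈ 0.15.

P(H) = 0.15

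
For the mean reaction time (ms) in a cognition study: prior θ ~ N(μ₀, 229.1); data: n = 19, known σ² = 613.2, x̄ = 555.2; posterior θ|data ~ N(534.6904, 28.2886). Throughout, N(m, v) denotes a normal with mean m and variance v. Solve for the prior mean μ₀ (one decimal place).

With known observation variance, the Normal–Normal posterior has precision τ_n = τ₀ + n/σ² and mean μ_n = (τ₀μ₀ + (n/σ²)x̄)/τ_n.
Here τ₀ = 1/229.1 = 0.004365 and τ_data = 19/613.2 = 0.030985, so τ_n = 0.035350.
Rearranging for μ₀: μ₀ = (μ_n·τ_n − τ_data·x̄)/τ₀ = (534.6904·0.035350 − 0.030985·555.2) / 0.004365 = 1.698434/0.004365 ≈ 389.1.

μ₀ = 389.1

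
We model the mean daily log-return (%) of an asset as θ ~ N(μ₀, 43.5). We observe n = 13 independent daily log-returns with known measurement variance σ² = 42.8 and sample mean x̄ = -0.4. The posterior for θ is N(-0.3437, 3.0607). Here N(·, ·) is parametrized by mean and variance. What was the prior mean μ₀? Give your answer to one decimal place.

With known observation variance, the Normal–Normal posterior has precision τ_n = τ₀ + n/σ² and mean μ_n = (τ₀μ₀ + (n/σ²)x̄)/τ_n.
Here τ₀ = 1/43.5 = 0.022989 and τ_data = 13/42.8 = 0.303738, so τ_n = 0.326727.
Rearranging for μ₀: μ₀ = (μ_n·τ_n − τ_data·x̄)/τ₀ = (-0.3437·0.326727 − 0.303738·-0.4) / 0.022989 = 0.009199/0.022989 ≈ 0.4.

μ₀ = 0.4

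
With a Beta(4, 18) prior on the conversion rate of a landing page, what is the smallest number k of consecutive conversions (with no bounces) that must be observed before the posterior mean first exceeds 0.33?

After k conversions and 0 bounces the posterior is Beta(4+k, 18), with mean (4+k)/(4+18+k).
Set (4+k)/(22+k) > 0.33 and solve: k > (0.33·22 − 4)/(1 − 0.33) = 4.866.
The smallest integer exceeding 4.866 is 5, and checking k=5: (9)/(27) = 0.3333 > 0.33.

k = 5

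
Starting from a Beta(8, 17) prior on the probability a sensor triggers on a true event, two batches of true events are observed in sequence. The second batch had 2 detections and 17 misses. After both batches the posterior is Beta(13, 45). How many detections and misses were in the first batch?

3 detections and 11 misses

Because Beta–binomial updating is additive in the counts, the combined data contributed (α_post−α_prior, β_post−β_prior) successes and failures.
Total across both batches: 13−8=5 detections, 45−17=28 misses.
Subtract the second batch: 5−2=3 detections and 28−17=11 misses.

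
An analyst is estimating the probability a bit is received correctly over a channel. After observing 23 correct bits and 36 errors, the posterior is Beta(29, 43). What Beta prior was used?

A Beta(α, β) prior with s successes and f failures in binomial data gives a Beta(α+s, β+f) posterior.
So α = 29 − 23 = 6 and β = 43 − 36 = 7.

Beta(6, 7)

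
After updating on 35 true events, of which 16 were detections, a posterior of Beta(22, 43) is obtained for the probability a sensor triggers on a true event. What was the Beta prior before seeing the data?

Under Beta–binomial conjugacy the posterior parameters are (a+s, b+f).
So a = 22 − 16 = 6 and b = 43 − 19 = 24.

Beta(6, 24)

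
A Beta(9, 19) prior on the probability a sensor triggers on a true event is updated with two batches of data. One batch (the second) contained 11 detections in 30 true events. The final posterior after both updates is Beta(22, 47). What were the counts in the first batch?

2 detections and 9 misses

Sequential conjugate updates are equivalent to a single update on the pooled data, so total successes = posterior α − prior α and total failures = posterior β − prior β.
Total across both batches: 22−9=13 detections, 47−19=28 misses.
Subtract the second batch: 13−11=2 detections and 28−19=9 misses.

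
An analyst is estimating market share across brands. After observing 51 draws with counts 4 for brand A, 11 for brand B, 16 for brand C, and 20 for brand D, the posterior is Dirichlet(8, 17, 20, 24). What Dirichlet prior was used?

Dirichlet(4, 6, 4, 4)

For a Dirichlet(α) prior with multinomial counts c, the posterior is Dirichlet(α + c) componentwise.
Subtract each count from the matching posterior parameter: 8−4=4, 17−11=6, 20−16=4, 24−20=4.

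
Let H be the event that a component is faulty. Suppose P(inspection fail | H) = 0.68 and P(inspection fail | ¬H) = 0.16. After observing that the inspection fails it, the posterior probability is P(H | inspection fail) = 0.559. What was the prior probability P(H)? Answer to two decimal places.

P(H) = 0.23

Bayes' rule in odds form gives O(H|E) = O(H)·[P(E|H)/P(E|¬H)], hence O(H) = O(H|E)/LR.
Posterior odds = 0.559/(1−0.559) = 1.2676. LR = 0.68/0.16 = 4.2500.
Prior odds = 1.2676/4.2500 = 0.2983, so P(H) = 0.2983/(1+0.2983) ≈ 0.23.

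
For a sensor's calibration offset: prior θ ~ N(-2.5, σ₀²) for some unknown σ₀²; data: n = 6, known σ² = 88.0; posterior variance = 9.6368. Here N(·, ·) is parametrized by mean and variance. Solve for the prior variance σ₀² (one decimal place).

Posterior precision equals prior precision plus data precision: 1/σ_n² = 1/σ₀² + n/σ².
So 1/σ₀² = 1/9.6368 − 6/88.0 = 0.103769 − 0.068182 = 0.035587.
Hence σ₀² = 1/0.035587 ≈ 28.1.

σ₀² = 28.1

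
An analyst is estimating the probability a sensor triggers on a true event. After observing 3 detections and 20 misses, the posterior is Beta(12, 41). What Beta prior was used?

Beta(9, 21)

Under Beta–binomial conjugacy the posterior parameters are (a+s, b+f).
So a = 12 − 3 = 9 and b = 41 − 20 = 21.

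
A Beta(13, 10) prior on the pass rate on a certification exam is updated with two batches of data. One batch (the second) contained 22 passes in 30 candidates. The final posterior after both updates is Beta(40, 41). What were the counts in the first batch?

5 passes and 23 failures

Because Beta–binomial updating is additive in the counts, the combined data contributed (α_post−α_prior, β_post−β_prior) successes and failures.
Total across both batches: 40−13=27 passes, 41−10=31 failures.
Subtract the second batch: 27−22=5 passes and 31−8=23 failures.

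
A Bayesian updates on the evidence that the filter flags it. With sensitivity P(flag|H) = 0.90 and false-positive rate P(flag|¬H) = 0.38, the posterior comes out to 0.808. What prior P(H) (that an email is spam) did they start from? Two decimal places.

P(H) = 0.64

Bayes' rule in odds form gives O(H|E) = O(H)·[P(E|H)/P(E|¬H)], hence O(H) = O(H|E)/LR.
Posterior odds = 0.808/(1−0.808) = 4.2083. LR = 0.90/0.38 = 2.3684.
Prior odds = 4.2083/2.3684 = 1.7769, so P(H) = 1.7769/(1+1.7769) ≈ 0.64.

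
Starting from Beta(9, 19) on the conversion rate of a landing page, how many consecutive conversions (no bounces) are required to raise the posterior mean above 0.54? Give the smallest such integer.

k = 14

After k conversions and 0 bounces the posterior is Beta(9+k, 19), with mean (9+k)/(9+19+k).
Set (9+k)/(28+k) > 0.54 and solve: k > (0.54·28 − 9)/(1 − 0.54) = 13.304.
The smallest integer exceeding 13.304 is 14.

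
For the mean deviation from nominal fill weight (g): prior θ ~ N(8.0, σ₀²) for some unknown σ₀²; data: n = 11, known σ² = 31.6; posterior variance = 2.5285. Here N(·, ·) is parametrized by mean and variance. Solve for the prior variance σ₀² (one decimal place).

σ₀² = 21.1

Posterior precision equals prior precision plus data precision: 1/σ_n² = 1/σ₀² + n/σ².
So 1/σ₀² = 1/2.5285 − 11/31.6 = 0.395491 − 0.348101 = 0.047390.
Hence σ₀² = 1/0.047390 ≈ 21.1.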